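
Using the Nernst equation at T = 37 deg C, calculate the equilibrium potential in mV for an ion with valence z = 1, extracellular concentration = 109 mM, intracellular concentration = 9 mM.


E = (RT/(zF)) * ln(C_out/C_in)
T = 37 + 273.15 = 310.15 K
E = (8.314 * 310.15 / (1 * 96485)) * ln(109/9)
E = 66.66 mV


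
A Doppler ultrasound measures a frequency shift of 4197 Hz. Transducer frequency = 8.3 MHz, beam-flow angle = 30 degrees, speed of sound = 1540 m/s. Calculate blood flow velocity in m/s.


v = fd * c / (2 * f0 * cos(theta))
v = 4197 * 1540 / (2 * 8.3000e+06 * cos(30))
v = 0.4496 m/s


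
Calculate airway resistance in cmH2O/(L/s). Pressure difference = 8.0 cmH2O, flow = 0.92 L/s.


R = dP / flow
R = 8.0 / 0.92
R = 8.696 cmH2O/(L/s)


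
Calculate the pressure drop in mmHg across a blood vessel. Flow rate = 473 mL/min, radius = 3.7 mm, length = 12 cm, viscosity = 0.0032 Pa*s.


dP = 8*mu*L*Q / (pi*r^4)
Q = 473 mL/min = 7.88333e-06 m^3/s
dP = 41.1315 Pa = 41.1315 / 133.322 mmHg = 0.3085 mmHg


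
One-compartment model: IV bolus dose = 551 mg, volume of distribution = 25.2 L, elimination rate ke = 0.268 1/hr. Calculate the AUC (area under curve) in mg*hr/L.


C0 = Dose/Vd = 551/25.2 = 21.8651 mg/L
AUC = C0/ke = 21.8651/0.268
AUC = 81.59 mg*hr/L


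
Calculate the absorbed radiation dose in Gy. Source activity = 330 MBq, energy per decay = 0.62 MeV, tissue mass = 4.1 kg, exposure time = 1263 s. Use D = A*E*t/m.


A = 330 MBq = 3.3000e+08 Bq
E = 0.62 MeV = 9.9324e-14 J
D = A*E*t/m = 3.3000e+08*9.9324e-14*1263/4.1
D = 0.0101 Gy


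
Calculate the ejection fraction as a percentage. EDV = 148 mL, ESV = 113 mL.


SV = EDV - ESV = 148 - 113 = 35 mL
EF = SV/EDV * 100 = 35/148 * 100
EF = 23.65%


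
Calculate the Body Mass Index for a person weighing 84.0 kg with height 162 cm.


BMI = weight / height^2
height = 162 cm = 1.62 m
BMI = 84.0 / 1.62^2
BMI = 32.01 kg/m^2


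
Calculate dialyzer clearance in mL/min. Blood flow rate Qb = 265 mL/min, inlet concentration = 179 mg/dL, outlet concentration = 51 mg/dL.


K = Qb * (Cb_in - Cb_out) / Cb_in
K = 265 * (179 - 51) / 179
K = 189.5 mL/min


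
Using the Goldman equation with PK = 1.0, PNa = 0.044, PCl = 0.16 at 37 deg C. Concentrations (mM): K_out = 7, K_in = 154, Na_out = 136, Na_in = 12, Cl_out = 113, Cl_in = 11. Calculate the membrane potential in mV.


Vm = (RT/F)*ln((PK*Ko + PNa*Nao + PCl*Cli)/(PK*Ki + PNa*Nai + PCl*Clo))
Numer = 14.744, Denom = 172.608
Vm = -65.75 mV


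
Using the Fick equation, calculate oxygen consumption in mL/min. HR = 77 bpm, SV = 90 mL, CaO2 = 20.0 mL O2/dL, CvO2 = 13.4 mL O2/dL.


CO = HR*SV = 77*90/1000 = 6.93 L/min
a-v O2 diff = 20.0 - 13.4 = 6.6 mL/dL
VO2 = CO * (CaO2-CvO2) * 10 dL/L
VO2 = 6.93 * 6.6 * 10
VO2 = 457.4 mL/min


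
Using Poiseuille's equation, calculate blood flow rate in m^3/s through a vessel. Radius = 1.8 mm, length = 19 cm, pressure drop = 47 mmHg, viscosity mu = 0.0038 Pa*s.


Q = pi*r^4*dP / (8*mu*L)
r = 0.0018 m, L = 0.19 m
dP = 47 mmHg = 6266.134 Pa
Q = 3.5778e-05 m^3/s


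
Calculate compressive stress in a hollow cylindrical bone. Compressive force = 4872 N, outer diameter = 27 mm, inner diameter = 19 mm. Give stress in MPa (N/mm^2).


A = pi*(r_o^2 - r_i^2)
r_o = 13.5 mm, r_i = 9.5 mm
A = 289.027 mm^2
sigma = F/A = 4872 / 289.027
sigma = 16.86 MPa


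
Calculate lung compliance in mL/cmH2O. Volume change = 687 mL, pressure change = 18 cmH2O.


C = dV / dP
C = 687 / 18
C = 38.17 mL/cmH2O


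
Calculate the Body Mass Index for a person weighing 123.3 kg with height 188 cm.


BMI = weight / height^2
height = 188 cm = 1.88 m
BMI = 123.3 / 1.88^2
BMI = 34.89 kg/m^2


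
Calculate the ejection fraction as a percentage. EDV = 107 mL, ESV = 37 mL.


SV = EDV - ESV = 107 - 37 = 70 mL
EF = SV/EDV * 100 = 70/107 * 100
EF = 65.42%


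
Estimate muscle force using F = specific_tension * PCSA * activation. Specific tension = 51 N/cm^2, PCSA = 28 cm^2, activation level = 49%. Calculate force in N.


F = sigma * PCSA * activation
F = 51 * 28 * 0.49
F = 699.7 N


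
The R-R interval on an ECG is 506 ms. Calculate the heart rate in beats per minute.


HR = 60 / RR_interval(s)
RR = 506 ms = 0.506 s
HR = 60 / 0.506 = 118.6 bpm


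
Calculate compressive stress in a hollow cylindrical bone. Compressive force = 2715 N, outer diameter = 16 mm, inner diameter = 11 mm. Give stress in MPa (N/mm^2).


A = pi*(r_o^2 - r_i^2)
r_o = 8 mm, r_i = 5.5 mm
A = 106.029 mm^2
sigma = F/A = 2715 / 106.029
sigma = 25.61 MPa


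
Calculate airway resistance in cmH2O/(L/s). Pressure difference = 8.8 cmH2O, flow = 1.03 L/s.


R = dP / flow
R = 8.8 / 1.03
R = 8.544 cmH2O/(L/s)


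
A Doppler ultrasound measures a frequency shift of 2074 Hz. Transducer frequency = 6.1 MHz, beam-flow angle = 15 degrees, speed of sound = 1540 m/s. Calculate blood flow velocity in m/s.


v = fd * c / (2 * f0 * cos(theta))
v = 2074 * 1540 / (2 * 6.1000e+06 * cos(15))
v = 0.271 m/s


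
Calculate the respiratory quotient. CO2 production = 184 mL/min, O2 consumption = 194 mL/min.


RQ = VCO2 / VO2
RQ = 184 / 194
RQ = 0.9485


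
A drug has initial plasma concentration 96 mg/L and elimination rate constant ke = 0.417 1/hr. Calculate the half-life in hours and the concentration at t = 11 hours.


t_half = ln(2) / ke = 0.693147 / 0.417 = 1.662 hr
C(t) = C0 * exp(-ke*t) = 96 * exp(-0.417*11)
C(11) = 0.9776 mg/L


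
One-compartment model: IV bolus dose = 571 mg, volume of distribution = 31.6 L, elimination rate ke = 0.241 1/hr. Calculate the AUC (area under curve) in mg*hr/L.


C0 = Dose/Vd = 571/31.6 = 18.0696 mg/L
AUC = C0/ke = 18.0696/0.241
AUC = 74.98 mg*hr/L


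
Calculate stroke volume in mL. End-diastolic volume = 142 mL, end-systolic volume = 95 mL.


SV = EDV - ESV
SV = 142 - 95
SV = 47 mL


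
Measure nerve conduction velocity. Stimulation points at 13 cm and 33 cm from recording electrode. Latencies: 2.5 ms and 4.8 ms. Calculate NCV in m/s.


Distance = (33 - 13) / 100 = 0.2 m
dt = (4.8 - 2.5) / 1000 = 0.0023 s
NCV = dist / dt = 86.96 m/s


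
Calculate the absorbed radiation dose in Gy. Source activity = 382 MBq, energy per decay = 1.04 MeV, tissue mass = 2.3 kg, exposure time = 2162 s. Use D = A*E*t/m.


A = 382 MBq = 3.8200e+08 Bq
E = 1.04 MeV = 1.66608e-13 J
D = A*E*t/m = 3.8200e+08*1.66608e-13*2162/2.3
D = 0.05983 Gy


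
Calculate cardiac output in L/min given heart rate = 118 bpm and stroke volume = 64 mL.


CO = HR * SV
CO = 118 * 64 / 1000
CO = 7.552 L/min


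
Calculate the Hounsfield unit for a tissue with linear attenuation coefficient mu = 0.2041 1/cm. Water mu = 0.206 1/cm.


HU = ((mu_tissue - mu_water) / mu_water) * 1000
HU = ((0.2041 - 0.206) / 0.206) * 1000
HU = -9.223


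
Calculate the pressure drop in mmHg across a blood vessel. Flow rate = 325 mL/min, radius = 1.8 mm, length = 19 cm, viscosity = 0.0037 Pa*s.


dP = 8*mu*L*Q / (pi*r^4)
Q = 325 mL/min = 5.41667e-06 m^3/s
dP = 923.715 Pa = 923.715 / 133.322 mmHg = 6.928 mmHg


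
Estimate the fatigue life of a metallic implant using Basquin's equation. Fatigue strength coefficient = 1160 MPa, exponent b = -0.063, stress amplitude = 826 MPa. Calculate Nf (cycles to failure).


sigma_a = sigma_f' * (2Nf)^b
2Nf = (sigma_a/sigma_f')^(1/b)
2Nf = (826/1160)^(1/-0.063)
2Nf = 219.23996
Nf = 109.6


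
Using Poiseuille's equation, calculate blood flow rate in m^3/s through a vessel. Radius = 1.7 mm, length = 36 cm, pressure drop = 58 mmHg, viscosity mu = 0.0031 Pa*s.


Q = pi*r^4*dP / (8*mu*L)
r = 0.0017 m, L = 0.36 m
dP = 58 mmHg = 7732.676 Pa
Q = 2.2726e-05 m^3/s


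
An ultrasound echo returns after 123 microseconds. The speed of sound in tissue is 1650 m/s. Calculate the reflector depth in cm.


depth = c * t / 2
t = 123 us = 1.2300e-04 s
depth = 1650 * 1.2300e-04 / 2
depth = 0.101475 m = 10.1475 cm


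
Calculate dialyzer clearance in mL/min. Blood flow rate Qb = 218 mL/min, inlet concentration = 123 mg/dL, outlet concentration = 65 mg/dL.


K = Qb * (Cb_in - Cb_out) / Cb_in
K = 218 * (123 - 65) / 123
K = 102.8 mL/min


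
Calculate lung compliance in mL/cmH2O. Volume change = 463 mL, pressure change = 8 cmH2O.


C = dV / dP
C = 463 / 8
C = 57.88 mL/cmH2O


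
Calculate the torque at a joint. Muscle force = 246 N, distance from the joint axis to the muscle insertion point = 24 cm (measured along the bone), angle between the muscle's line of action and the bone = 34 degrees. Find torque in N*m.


Torque = F * d * sin(theta)   (moment arm = d*sin(theta))
d = 24 cm = 0.24 m
Torque = 246 * 0.24 * sin(34)
Torque = 33.01 N*m


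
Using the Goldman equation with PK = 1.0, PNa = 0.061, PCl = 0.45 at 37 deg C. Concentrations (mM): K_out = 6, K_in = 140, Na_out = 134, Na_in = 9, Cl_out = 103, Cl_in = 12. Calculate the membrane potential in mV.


Vm = (RT/F)*ln((PK*Ko + PNa*Nao + PCl*Cli)/(PK*Ki + PNa*Nai + PCl*Clo))
Numer = 19.574, Denom = 186.899
Vm = -60.3 mV


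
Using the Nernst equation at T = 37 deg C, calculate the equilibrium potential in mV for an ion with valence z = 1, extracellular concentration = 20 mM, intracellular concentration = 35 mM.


E = (RT/(zF)) * ln(C_out/C_in)
T = 37 + 273.15 = 310.15 K
E = (8.314 * 310.15 / (1 * 96485)) * ln(20/35)
E = -14.96 mV


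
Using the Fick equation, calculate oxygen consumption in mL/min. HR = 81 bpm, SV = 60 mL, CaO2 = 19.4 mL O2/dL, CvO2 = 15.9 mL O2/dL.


CO = HR*SV = 81*60/1000 = 4.86 L/min
a-v O2 diff = 19.4 - 15.9 = 3.5 mL/dL
VO2 = CO * (CaO2-CvO2) * 10 dL/L
VO2 = 4.86 * 3.5 * 10
VO2 = 170.1 mL/min


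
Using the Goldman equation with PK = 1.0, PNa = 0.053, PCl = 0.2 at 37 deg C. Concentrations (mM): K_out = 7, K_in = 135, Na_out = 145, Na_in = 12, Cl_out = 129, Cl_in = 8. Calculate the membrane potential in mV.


Vm = (RT/F)*ln((PK*Ko + PNa*Nao + PCl*Cli)/(PK*Ki + PNa*Nai + PCl*Clo))
Numer = 16.285, Denom = 161.436
Vm = -61.3 mV


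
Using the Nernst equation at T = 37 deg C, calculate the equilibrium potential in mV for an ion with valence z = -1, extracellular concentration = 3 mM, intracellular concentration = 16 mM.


E = (RT/(zF)) * ln(C_out/C_in)
T = 37 + 273.15 = 310.15 K
E = (8.314 * 310.15 / (-1 * 96485)) * ln(3/16)
E = 44.74 mV


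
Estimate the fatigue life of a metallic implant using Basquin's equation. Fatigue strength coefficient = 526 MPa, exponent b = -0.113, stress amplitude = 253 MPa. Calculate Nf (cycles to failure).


sigma_a = sigma_f' * (2Nf)^b
2Nf = (sigma_a/sigma_f')^(1/b)
2Nf = (253/526)^(1/-0.113)
2Nf = 650.07966
Nf = 325


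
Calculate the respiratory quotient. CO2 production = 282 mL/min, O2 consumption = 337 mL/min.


RQ = VCO2 / VO2
RQ = 282 / 337
RQ = 0.8368


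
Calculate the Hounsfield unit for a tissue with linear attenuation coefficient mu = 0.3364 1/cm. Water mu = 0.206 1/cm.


HU = ((mu_tissue - mu_water) / mu_water) * 1000
HU = ((0.3364 - 0.206) / 0.206) * 1000
HU = 633


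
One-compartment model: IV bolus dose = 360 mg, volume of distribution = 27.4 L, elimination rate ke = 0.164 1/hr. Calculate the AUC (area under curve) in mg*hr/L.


C0 = Dose/Vd = 360/27.4 = 13.1387 mg/L
AUC = C0/ke = 13.1387/0.164
AUC = 80.11 mg*hr/L


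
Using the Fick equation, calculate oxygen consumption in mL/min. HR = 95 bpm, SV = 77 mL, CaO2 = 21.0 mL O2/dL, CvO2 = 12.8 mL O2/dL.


CO = HR*SV = 95*77/1000 = 7.315 L/min
a-v O2 diff = 21.0 - 12.8 = 8.2 mL/dL
VO2 = CO * (CaO2-CvO2) * 10 dL/L
VO2 = 7.315 * 8.2 * 10
VO2 = 599.8 mL/min


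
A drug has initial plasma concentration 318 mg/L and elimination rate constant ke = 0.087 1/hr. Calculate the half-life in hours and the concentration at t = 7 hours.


t_half = ln(2) / ke = 0.693147 / 0.087 = 7.967 hr
C(t) = C0 * exp(-ke*t) = 318 * exp(-0.087*7)
C(7) = 173 mg/L


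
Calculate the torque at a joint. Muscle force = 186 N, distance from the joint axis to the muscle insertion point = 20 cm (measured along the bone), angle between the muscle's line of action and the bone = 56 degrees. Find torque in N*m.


Torque = F * d * sin(theta)   (moment arm = d*sin(theta))
d = 20 cm = 0.2 m
Torque = 186 * 0.2 * sin(56)
Torque = 30.84 N*m


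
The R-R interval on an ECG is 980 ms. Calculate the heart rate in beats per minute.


HR = 60 / RR_interval(s)
RR = 980 ms = 0.98 s
HR = 60 / 0.98 = 61.22 bpm


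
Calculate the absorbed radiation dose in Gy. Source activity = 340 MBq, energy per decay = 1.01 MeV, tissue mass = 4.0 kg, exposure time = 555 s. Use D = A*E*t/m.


A = 340 MBq = 3.4000e+08 Bq
E = 1.01 MeV = 1.61802e-13 J
D = A*E*t/m = 3.4000e+08*1.61802e-13*555/4.0
D = 0.007633 Gy


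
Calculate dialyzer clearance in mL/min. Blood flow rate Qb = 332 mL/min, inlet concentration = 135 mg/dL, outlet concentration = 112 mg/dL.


K = Qb * (Cb_in - Cb_out) / Cb_in
K = 332 * (135 - 112) / 135
K = 56.56 mL/min


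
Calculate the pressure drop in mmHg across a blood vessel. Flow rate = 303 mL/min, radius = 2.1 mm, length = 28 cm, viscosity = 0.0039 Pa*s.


dP = 8*mu*L*Q / (pi*r^4)
Q = 303 mL/min = 5.05e-06 m^3/s
dP = 722.066 Pa = 722.066 / 133.322 mmHg = 5.416 mmHg


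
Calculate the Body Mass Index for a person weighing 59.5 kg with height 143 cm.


BMI = weight / height^2
height = 143 cm = 1.43 m
BMI = 59.5 / 1.43^2
BMI = 29.1 kg/m^2


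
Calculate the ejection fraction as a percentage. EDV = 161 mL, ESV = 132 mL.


SV = EDV - ESV = 161 - 132 = 29 mL
EF = SV/EDV * 100 = 29/161 * 100
EF = 18.01%


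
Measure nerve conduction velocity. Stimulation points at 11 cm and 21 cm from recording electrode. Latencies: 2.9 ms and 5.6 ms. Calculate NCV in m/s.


Distance = (21 - 11) / 100 = 0.1 m
dt = (5.6 - 2.9) / 1000 = 0.0027 s
NCV = dist / dt = 37.04 m/s


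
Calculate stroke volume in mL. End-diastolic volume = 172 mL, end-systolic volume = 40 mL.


SV = EDV - ESV
SV = 172 - 40
SV = 132 mL


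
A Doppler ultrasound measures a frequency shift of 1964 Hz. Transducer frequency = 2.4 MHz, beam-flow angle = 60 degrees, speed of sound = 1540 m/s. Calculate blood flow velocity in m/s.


v = fd * c / (2 * f0 * cos(theta))
v = 1964 * 1540 / (2 * 2.4000e+06 * cos(60))
v = 1.26 m/s


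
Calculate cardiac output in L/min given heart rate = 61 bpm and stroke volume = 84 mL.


CO = HR * SV
CO = 61 * 84 / 1000
CO = 5.124 L/min


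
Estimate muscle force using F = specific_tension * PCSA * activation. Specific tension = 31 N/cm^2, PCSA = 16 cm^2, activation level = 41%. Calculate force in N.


F = sigma * PCSA * activation
F = 31 * 16 * 0.41
F = 203.4 N


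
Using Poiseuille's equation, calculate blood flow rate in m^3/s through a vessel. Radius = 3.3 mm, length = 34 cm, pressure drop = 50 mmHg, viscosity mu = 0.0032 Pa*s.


Q = pi*r^4*dP / (8*mu*L)
r = 0.0033 m, L = 0.34 m
dP = 50 mmHg = 6666.1 Pa
Q = 2.8534e-04 m^3/s


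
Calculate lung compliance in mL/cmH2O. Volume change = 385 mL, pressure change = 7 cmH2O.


C = dV / dP
C = 385 / 7
C = 55 mL/cmH2O


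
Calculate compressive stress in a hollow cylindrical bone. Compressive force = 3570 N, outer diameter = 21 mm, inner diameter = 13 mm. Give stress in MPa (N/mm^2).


A = pi*(r_o^2 - r_i^2)
r_o = 10.5 mm, r_i = 6.5 mm
A = 213.628 mm^2
sigma = F/A = 3570 / 213.628
sigma = 16.71 MPa


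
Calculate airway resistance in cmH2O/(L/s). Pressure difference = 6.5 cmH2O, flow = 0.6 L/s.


R = dP / flow
R = 6.5 / 0.6
R = 10.83 cmH2O/(L/s)


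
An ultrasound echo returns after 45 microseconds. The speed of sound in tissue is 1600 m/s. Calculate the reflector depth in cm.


depth = c * t / 2
t = 45 us = 4.5000e-05 s
depth = 1600 * 4.5000e-05 / 2
depth = 0.036 m = 3.6 cm


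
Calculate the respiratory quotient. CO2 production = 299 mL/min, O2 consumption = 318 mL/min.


RQ = VCO2 / VO2
RQ = 299 / 318
RQ = 0.9403


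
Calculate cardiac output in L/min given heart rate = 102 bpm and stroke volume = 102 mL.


CO = HR * SV
CO = 102 * 102 / 1000
CO = 10.4 L/min


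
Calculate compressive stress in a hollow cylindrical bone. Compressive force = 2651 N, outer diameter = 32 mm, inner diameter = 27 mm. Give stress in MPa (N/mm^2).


A = pi*(r_o^2 - r_i^2)
r_o = 16 mm, r_i = 13.5 mm
A = 231.692 mm^2
sigma = F/A = 2651 / 231.692
sigma = 11.44 MPa


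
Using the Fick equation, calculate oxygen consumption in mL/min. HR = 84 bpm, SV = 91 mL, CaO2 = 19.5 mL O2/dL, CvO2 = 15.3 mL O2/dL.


CO = HR*SV = 84*91/1000 = 7.644 L/min
a-v O2 diff = 19.5 - 15.3 = 4.2 mL/dL
VO2 = CO * (CaO2-CvO2) * 10 dL/L
VO2 = 7.644 * 4.2 * 10
VO2 = 321 mL/min


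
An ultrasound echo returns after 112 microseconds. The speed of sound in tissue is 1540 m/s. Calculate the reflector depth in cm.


depth = c * t / 2
t = 112 us = 1.1200e-04 s
depth = 1540 * 1.1200e-04 / 2
depth = 0.08624 m = 8.624 cm


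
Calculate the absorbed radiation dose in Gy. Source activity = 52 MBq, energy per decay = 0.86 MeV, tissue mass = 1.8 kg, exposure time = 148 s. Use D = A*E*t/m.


A = 52 MBq = 5.2000e+07 Bq
E = 0.86 MeV = 1.37772e-13 J
D = A*E*t/m = 5.2000e+07*1.37772e-13*148/1.8
D = 5.8905e-04 Gy


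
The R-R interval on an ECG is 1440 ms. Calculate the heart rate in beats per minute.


HR = 60 / RR_interval(s)
RR = 1440 ms = 1.44 s
HR = 60 / 1.44 = 41.67 bpm


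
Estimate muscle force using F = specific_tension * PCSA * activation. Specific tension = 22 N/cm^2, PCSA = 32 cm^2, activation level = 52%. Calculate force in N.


F = sigma * PCSA * activation
F = 22 * 32 * 0.52
F = 366.1 N


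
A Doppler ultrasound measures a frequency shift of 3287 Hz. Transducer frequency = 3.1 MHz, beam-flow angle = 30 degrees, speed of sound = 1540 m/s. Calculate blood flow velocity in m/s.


v = fd * c / (2 * f0 * cos(theta))
v = 3287 * 1540 / (2 * 3.1000e+06 * cos(30))
v = 0.9428 m/s


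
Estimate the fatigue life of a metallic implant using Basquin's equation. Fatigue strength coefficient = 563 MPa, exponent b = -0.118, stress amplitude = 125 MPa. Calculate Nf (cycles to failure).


sigma_a = sigma_f' * (2Nf)^b
2Nf = (sigma_a/sigma_f')^(1/b)
2Nf = (125/563)^(1/-0.118)
2Nf = 345914.95
Nf = 1.73e+05


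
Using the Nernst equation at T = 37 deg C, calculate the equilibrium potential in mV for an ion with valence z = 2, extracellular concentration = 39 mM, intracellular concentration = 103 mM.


E = (RT/(zF)) * ln(C_out/C_in)
T = 37 + 273.15 = 310.15 K
E = (8.314 * 310.15 / (2 * 96485)) * ln(39/103)
E = -12.98 mV


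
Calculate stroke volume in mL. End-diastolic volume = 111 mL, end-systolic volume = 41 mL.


SV = EDV - ESV
SV = 111 - 41
SV = 70 mL


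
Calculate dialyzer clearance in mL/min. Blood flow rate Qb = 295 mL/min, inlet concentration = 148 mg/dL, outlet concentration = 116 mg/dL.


K = Qb * (Cb_in - Cb_out) / Cb_in
K = 295 * (148 - 116) / 148
K = 63.78 mL/min


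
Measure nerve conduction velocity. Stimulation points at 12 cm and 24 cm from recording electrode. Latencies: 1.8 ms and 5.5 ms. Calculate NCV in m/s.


Distance = (24 - 12) / 100 = 0.12 m
dt = (5.5 - 1.8) / 1000 = 0.0037 s
NCV = dist / dt = 32.43 m/s


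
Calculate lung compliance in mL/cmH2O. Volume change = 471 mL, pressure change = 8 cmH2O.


C = dV / dP
C = 471 / 8
C = 58.88 mL/cmH2O


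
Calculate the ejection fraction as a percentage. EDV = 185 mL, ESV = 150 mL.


SV = EDV - ESV = 185 - 150 = 35 mL
EF = SV/EDV * 100 = 35/185 * 100
EF = 18.92%


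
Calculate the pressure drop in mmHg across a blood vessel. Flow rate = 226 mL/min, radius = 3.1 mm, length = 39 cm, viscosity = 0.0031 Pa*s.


dP = 8*mu*L*Q / (pi*r^4)
Q = 226 mL/min = 3.76667e-06 m^3/s
dP = 125.567 Pa = 125.567 / 133.322 mmHg = 0.9418 mmHg


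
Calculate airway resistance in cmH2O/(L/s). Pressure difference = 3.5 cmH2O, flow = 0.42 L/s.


R = dP / flow
R = 3.5 / 0.42
R = 8.333 cmH2O/(L/s)


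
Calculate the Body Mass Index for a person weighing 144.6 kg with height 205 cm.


BMI = weight / height^2
height = 205 cm = 2.05 m
BMI = 144.6 / 2.05^2
BMI = 34.41 kg/m^2


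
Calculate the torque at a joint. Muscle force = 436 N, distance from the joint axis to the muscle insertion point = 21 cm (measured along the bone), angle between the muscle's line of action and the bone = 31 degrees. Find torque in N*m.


Torque = F * d * sin(theta)   (moment arm = d*sin(theta))
d = 21 cm = 0.21 m
Torque = 436 * 0.21 * sin(31)
Torque = 47.16 N*m


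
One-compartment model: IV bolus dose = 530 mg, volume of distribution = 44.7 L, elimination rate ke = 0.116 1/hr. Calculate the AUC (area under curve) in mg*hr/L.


C0 = Dose/Vd = 530/44.7 = 11.8568 mg/L
AUC = C0/ke = 11.8568/0.116
AUC = 102.2 mg*hr/L


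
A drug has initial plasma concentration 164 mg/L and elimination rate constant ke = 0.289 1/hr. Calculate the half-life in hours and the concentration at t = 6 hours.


t_half = ln(2) / ke = 0.693147 / 0.289 = 2.398 hr
C(t) = C0 * exp(-ke*t) = 164 * exp(-0.289*6)
C(6) = 28.96 mg/L


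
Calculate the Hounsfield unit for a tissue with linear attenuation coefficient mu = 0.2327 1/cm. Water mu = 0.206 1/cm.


HU = ((mu_tissue - mu_water) / mu_water) * 1000
HU = ((0.2327 - 0.206) / 0.206) * 1000
HU = 129.6


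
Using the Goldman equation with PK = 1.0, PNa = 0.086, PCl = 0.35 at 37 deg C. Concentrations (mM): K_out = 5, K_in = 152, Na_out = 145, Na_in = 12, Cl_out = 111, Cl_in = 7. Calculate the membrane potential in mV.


Vm = (RT/F)*ln((PK*Ko + PNa*Nao + PCl*Cli)/(PK*Ki + PNa*Nai + PCl*Clo))
Numer = 19.92, Denom = 191.882
Vm = -60.54 mV


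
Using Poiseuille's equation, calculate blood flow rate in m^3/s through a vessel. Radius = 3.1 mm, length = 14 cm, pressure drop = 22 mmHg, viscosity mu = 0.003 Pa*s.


Q = pi*r^4*dP / (8*mu*L)
r = 0.0031 m, L = 0.14 m
dP = 22 mmHg = 2933.084 Pa
Q = 2.5327e-04 m^3/s


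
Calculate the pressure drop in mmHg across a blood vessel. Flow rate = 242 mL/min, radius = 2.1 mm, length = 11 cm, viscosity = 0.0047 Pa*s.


dP = 8*mu*L*Q / (pi*r^4)
Q = 242 mL/min = 4.03333e-06 m^3/s
dP = 273.034 Pa = 273.034 / 133.322 mmHg = 2.048 mmHg


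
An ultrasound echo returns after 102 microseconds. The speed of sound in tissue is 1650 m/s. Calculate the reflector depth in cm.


depth = c * t / 2
t = 102 us = 1.0200e-04 s
depth = 1650 * 1.0200e-04 / 2
depth = 0.08415 m = 8.415 cm


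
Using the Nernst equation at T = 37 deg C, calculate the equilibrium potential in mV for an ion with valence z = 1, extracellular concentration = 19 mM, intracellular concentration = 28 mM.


E = (RT/(zF)) * ln(C_out/C_in)
T = 37 + 273.15 = 310.15 K
E = (8.314 * 310.15 / (1 * 96485)) * ln(19/28)
E = -10.36 mV


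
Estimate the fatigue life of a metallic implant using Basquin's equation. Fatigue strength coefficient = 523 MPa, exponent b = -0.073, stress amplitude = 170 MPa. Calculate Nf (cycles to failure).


sigma_a = sigma_f' * (2Nf)^b
2Nf = (sigma_a/sigma_f')^(1/b)
2Nf = (170/523)^(1/-0.073)
2Nf = 4849024.2
Nf = 2.4245e+06


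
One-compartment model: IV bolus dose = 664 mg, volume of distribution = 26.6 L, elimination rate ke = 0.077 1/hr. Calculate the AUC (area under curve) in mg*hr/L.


C0 = Dose/Vd = 664/26.6 = 24.9624 mg/L
AUC = C0/ke = 24.9624/0.077
AUC = 324.2 mg*hr/L


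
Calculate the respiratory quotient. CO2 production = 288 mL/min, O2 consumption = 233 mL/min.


RQ = VCO2 / VO2
RQ = 288 / 233
RQ = 1.236


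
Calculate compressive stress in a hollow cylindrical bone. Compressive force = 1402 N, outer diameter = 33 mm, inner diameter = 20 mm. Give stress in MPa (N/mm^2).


A = pi*(r_o^2 - r_i^2)
r_o = 16.5 mm, r_i = 10 mm
A = 541.139 mm^2
sigma = F/A = 1402 / 541.139
sigma = 2.591 MPa


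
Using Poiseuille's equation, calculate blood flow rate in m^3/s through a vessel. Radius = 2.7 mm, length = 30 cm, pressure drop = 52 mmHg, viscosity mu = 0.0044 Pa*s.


Q = pi*r^4*dP / (8*mu*L)
r = 0.0027 m, L = 0.3 m
dP = 52 mmHg = 6932.744 Pa
Q = 1.0961e-04 m^3/s


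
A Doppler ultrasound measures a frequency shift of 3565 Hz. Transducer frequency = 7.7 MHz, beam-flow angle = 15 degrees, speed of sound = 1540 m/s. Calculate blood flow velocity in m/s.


v = fd * c / (2 * f0 * cos(theta))
v = 3565 * 1540 / (2 * 7.7000e+06 * cos(15))
v = 0.3691 m/s


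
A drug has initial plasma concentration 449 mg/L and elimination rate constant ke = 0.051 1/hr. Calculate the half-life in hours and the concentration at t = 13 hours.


t_half = ln(2) / ke = 0.693147 / 0.051 = 13.59 hr
C(t) = C0 * exp(-ke*t) = 449 * exp(-0.051*13)
C(13) = 231.4 mg/L


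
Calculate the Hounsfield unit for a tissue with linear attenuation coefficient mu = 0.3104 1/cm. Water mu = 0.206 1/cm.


HU = ((mu_tissue - mu_water) / mu_water) * 1000
HU = ((0.3104 - 0.206) / 0.206) * 1000
HU = 506.8


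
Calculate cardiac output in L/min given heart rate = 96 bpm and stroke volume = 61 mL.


CO = HR * SV
CO = 96 * 61 / 1000
CO = 5.856 L/min


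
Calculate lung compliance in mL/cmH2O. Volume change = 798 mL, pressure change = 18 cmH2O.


C = dV / dP
C = 798 / 18
C = 44.33 mL/cmH2O


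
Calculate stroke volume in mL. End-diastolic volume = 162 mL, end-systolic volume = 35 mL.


SV = EDV - ESV
SV = 162 - 35
SV = 127 mL


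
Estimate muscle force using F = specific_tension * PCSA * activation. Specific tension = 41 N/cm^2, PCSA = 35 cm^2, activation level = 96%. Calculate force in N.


F = sigma * PCSA * activation
F = 41 * 35 * 0.96
F = 1378 N


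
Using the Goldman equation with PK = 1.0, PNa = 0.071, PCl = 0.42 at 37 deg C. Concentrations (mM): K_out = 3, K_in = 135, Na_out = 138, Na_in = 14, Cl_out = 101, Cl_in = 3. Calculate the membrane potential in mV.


Vm = (RT/F)*ln((PK*Ko + PNa*Nao + PCl*Cli)/(PK*Ki + PNa*Nai + PCl*Clo))
Numer = 14.058, Denom = 178.414
Vm = -67.91 mV


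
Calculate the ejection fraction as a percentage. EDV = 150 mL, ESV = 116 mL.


SV = EDV - ESV = 150 - 116 = 34 mL
EF = SV/EDV * 100 = 34/150 * 100
EF = 22.67%


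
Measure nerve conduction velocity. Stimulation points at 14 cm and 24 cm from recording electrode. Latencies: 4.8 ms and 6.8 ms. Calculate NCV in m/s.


Distance = (24 - 14) / 100 = 0.1 m
dt = (6.8 - 4.8) / 1000 = 0.002 s
NCV = dist / dt = 50 m/s


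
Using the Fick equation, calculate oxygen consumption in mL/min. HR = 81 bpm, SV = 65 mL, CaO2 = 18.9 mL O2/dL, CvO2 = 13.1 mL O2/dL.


CO = HR*SV = 81*65/1000 = 5.265 L/min
a-v O2 diff = 18.9 - 13.1 = 5.8 mL/dL
VO2 = CO * (CaO2-CvO2) * 10 dL/L
VO2 = 5.265 * 5.8 * 10
VO2 = 305.4 mL/min


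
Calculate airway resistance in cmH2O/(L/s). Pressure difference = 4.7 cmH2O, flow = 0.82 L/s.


R = dP / flow
R = 4.7 / 0.82
R = 5.732 cmH2O/(L/s)


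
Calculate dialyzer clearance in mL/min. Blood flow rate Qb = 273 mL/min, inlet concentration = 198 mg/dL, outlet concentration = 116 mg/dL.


K = Qb * (Cb_in - Cb_out) / Cb_in
K = 273 * (198 - 116) / 198
K = 113.1 mL/min


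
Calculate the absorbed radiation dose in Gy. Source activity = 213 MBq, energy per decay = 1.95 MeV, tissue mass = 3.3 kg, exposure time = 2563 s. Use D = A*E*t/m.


A = 213 MBq = 2.1300e+08 Bq
E = 1.95 MeV = 3.1239e-13 J
D = A*E*t/m = 2.1300e+08*3.1239e-13*2563/3.3
D = 0.05168 Gy


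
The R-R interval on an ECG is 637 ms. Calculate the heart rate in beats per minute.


HR = 60 / RR_interval(s)
RR = 637 ms = 0.637 s
HR = 60 / 0.637 = 94.19 bpm


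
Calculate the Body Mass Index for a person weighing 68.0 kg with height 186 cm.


BMI = weight / height^2
height = 186 cm = 1.86 m
BMI = 68.0 / 1.86^2
BMI = 19.66 kg/m^2


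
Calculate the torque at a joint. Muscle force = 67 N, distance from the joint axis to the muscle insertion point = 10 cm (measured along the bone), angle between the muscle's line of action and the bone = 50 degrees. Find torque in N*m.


Torque = F * d * sin(theta)   (moment arm = d*sin(theta))
d = 10 cm = 0.1 m
Torque = 67 * 0.1 * sin(50)
Torque = 5.132 N*m


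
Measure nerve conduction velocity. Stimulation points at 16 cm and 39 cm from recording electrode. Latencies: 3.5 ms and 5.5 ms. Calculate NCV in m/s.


Distance = (39 - 16) / 100 = 0.23 m
dt = (5.5 - 3.5) / 1000 = 0.002 s
NCV = dist / dt = 115 m/s


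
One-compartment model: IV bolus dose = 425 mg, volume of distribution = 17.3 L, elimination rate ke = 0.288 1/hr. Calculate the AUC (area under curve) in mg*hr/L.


C0 = Dose/Vd = 425/17.3 = 24.5665 mg/L
AUC = C0/ke = 24.5665/0.288
AUC = 85.3 mg*hr/L


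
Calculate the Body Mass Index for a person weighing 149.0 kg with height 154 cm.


BMI = weight / height^2
height = 154 cm = 1.54 m
BMI = 149.0 / 1.54^2
BMI = 62.83 kg/m^2


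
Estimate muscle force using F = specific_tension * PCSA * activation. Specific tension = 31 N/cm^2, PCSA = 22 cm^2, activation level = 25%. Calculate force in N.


F = sigma * PCSA * activation
F = 31 * 22 * 0.25
F = 170.5 N


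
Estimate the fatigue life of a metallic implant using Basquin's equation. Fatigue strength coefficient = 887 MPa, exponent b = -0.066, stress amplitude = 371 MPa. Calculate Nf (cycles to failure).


sigma_a = sigma_f' * (2Nf)^b
2Nf = (sigma_a/sigma_f')^(1/b)
2Nf = (371/887)^(1/-0.066)
2Nf = 544003.47
Nf = 2.72e+05


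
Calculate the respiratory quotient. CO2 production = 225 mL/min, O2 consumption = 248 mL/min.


RQ = VCO2 / VO2
RQ = 225 / 248
RQ = 0.9073


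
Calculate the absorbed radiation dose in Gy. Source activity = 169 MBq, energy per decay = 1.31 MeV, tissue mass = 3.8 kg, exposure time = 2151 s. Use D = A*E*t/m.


A = 169 MBq = 1.6900e+08 Bq
E = 1.31 MeV = 2.09862e-13 J
D = A*E*t/m = 1.6900e+08*2.09862e-13*2151/3.8
D = 0.02008 Gy


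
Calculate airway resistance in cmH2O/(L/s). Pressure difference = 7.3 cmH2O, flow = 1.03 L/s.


R = dP / flow
R = 7.3 / 1.03
R = 7.087 cmH2O/(L/s)


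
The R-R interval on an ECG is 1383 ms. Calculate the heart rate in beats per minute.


HR = 60 / RR_interval(s)
RR = 1383 ms = 1.383 s
HR = 60 / 1.383 = 43.38 bpm


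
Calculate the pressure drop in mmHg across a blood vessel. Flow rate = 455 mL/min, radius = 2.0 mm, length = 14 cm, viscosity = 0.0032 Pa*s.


dP = 8*mu*L*Q / (pi*r^4)
Q = 455 mL/min = 7.58333e-06 m^3/s
dP = 540.702 Pa = 540.702 / 133.322 mmHg = 4.056 mmHg


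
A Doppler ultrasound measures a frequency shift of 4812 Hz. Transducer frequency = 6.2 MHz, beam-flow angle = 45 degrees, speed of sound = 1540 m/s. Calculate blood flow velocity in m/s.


v = fd * c / (2 * f0 * cos(theta))
v = 4812 * 1540 / (2 * 6.2000e+06 * cos(45))
v = 0.8452 m/s


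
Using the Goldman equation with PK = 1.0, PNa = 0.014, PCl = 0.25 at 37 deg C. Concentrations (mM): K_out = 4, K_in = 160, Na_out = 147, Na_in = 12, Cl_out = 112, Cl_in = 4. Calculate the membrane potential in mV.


Vm = (RT/F)*ln((PK*Ko + PNa*Nao + PCl*Cli)/(PK*Ki + PNa*Nai + PCl*Clo))
Numer = 7.058, Denom = 188.168
Vm = -87.74 mV


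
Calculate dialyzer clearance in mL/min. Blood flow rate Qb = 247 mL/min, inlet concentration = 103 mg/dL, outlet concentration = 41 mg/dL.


K = Qb * (Cb_in - Cb_out) / Cb_in
K = 247 * (103 - 41) / 103
K = 148.7 mL/min


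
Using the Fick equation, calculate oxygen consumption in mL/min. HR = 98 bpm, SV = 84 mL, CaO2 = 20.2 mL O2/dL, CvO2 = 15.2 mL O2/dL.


CO = HR*SV = 98*84/1000 = 8.232 L/min
a-v O2 diff = 20.2 - 15.2 = 5 mL/dL
VO2 = CO * (CaO2-CvO2) * 10 dL/L
VO2 = 8.232 * 5 * 10
VO2 = 411.6 mL/min


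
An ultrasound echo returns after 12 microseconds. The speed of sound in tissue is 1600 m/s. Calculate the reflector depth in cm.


depth = c * t / 2
t = 12 us = 1.2000e-05 s
depth = 1600 * 1.2000e-05 / 2
depth = 0.0096 m = 0.96 cm


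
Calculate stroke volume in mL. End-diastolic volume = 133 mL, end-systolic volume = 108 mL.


SV = EDV - ESV
SV = 133 - 108
SV = 25 mL


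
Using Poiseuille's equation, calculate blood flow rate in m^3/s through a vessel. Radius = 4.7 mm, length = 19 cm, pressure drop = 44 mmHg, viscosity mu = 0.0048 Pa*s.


Q = pi*r^4*dP / (8*mu*L)
r = 0.0047 m, L = 0.19 m
dP = 44 mmHg = 5866.168 Pa
Q = 0.001233 m^3/s


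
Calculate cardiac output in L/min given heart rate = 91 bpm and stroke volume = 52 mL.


CO = HR * SV
CO = 91 * 52 / 1000
CO = 4.732 L/min


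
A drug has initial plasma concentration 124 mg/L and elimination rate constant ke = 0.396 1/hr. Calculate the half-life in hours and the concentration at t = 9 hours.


t_half = ln(2) / ke = 0.693147 / 0.396 = 1.75 hr
C(t) = C0 * exp(-ke*t) = 124 * exp(-0.396*9)
C(9) = 3.512 mg/L


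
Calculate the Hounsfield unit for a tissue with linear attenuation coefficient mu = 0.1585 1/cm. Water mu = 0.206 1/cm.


HU = ((mu_tissue - mu_water) / mu_water) * 1000
HU = ((0.1585 - 0.206) / 0.206) * 1000
HU = -230.6


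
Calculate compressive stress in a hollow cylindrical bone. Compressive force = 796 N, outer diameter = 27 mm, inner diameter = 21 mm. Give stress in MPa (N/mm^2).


A = pi*(r_o^2 - r_i^2)
r_o = 13.5 mm, r_i = 10.5 mm
A = 226.195 mm^2
sigma = F/A = 796 / 226.195
sigma = 3.519 MPa


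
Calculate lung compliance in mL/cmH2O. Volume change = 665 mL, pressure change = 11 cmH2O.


C = dV / dP
C = 665 / 11
C = 60.45 mL/cmH2O


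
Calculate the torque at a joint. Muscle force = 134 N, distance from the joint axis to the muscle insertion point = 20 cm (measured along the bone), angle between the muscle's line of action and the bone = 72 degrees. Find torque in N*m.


Torque = F * d * sin(theta)   (moment arm = d*sin(theta))
d = 20 cm = 0.2 m
Torque = 134 * 0.2 * sin(72)
Torque = 25.49 N*m


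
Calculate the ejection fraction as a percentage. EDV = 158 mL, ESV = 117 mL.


SV = EDV - ESV = 158 - 117 = 41 mL
EF = SV/EDV * 100 = 41/158 * 100
EF = 25.95%


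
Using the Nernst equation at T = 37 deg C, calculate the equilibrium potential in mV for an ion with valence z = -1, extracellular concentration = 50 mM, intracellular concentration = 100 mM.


E = (RT/(zF)) * ln(C_out/C_in)
T = 37 + 273.15 = 310.15 K
E = (8.314 * 310.15 / (-1 * 96485)) * ln(50/100)
E = 18.52 mV


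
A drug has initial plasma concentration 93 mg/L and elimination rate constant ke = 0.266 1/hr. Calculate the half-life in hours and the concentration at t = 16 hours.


t_half = ln(2) / ke = 0.693147 / 0.266 = 2.606 hr
C(t) = C0 * exp(-ke*t) = 93 * exp(-0.266*16)
C(16) = 1.319 mg/L


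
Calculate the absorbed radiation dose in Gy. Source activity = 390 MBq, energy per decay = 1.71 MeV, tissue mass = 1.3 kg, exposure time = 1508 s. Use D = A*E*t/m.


A = 390 MBq = 3.9000e+08 Bq
E = 1.71 MeV = 2.73942e-13 J
D = A*E*t/m = 3.9000e+08*2.73942e-13*1508/1.3
D = 0.1239 Gy


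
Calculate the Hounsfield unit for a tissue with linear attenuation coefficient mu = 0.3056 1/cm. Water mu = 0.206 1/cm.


HU = ((mu_tissue - mu_water) / mu_water) * 1000
HU = ((0.3056 - 0.206) / 0.206) * 1000
HU = 483.5


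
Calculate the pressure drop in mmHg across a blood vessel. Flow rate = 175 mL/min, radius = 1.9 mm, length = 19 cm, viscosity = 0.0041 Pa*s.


dP = 8*mu*L*Q / (pi*r^4)
Q = 175 mL/min = 2.91667e-06 m^3/s
dP = 443.967 Pa = 443.967 / 133.322 mmHg = 3.33 mmHg


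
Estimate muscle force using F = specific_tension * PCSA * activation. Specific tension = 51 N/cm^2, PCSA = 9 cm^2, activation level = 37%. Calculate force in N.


F = sigma * PCSA * activation
F = 51 * 9 * 0.37
F = 169.8 N


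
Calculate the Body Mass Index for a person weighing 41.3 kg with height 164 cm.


BMI = weight / height^2
height = 164 cm = 1.64 m
BMI = 41.3 / 1.64^2
BMI = 15.36 kg/m^2


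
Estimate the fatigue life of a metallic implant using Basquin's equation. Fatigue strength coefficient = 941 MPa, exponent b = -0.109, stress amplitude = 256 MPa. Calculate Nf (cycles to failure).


sigma_a = sigma_f' * (2Nf)^b
2Nf = (sigma_a/sigma_f')^(1/b)
2Nf = (256/941)^(1/-0.109)
2Nf = 153707.16
Nf = 7.685e+04


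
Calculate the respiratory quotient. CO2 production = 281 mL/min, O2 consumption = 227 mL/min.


RQ = VCO2 / VO2
RQ = 281 / 227
RQ = 1.238


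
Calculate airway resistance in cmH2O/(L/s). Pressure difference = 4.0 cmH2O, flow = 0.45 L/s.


R = dP / flow
R = 4.0 / 0.45
R = 8.889 cmH2O/(L/s)


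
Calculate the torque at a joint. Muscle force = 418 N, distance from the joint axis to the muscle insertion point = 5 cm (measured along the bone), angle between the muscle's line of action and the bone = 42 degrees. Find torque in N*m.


Torque = F * d * sin(theta)   (moment arm = d*sin(theta))
d = 5 cm = 0.05 m
Torque = 418 * 0.05 * sin(42)
Torque = 13.98 N*m


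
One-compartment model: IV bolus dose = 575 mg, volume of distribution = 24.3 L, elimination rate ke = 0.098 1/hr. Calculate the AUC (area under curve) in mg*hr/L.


C0 = Dose/Vd = 575/24.3 = 23.6626 mg/L
AUC = C0/ke = 23.6626/0.098
AUC = 241.5 mg*hr/L


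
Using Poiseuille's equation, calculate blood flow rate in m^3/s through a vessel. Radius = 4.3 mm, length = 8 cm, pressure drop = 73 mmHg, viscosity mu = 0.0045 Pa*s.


Q = pi*r^4*dP / (8*mu*L)
r = 0.0043 m, L = 0.08 m
dP = 73 mmHg = 9732.506 Pa
Q = 0.00363 m^3/s


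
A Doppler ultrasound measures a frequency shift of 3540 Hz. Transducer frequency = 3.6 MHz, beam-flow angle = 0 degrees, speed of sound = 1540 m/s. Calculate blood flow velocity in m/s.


v = fd * c / (2 * f0 * cos(theta))
v = 3540 * 1540 / (2 * 3.6000e+06 * cos(0))
v = 0.7572 m/s


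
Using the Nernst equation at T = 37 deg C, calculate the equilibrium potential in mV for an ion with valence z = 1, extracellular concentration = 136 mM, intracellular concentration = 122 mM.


E = (RT/(zF)) * ln(C_out/C_in)
T = 37 + 273.15 = 310.15 K
E = (8.314 * 310.15 / (1 * 96485)) * ln(136/122)
E = 2.903 mV


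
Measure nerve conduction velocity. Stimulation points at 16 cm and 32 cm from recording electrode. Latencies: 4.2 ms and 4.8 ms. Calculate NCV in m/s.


Distance = (32 - 16) / 100 = 0.16 m
dt = (4.8 - 4.2) / 1000 = 6.0000e-04 s
NCV = dist / dt = 266.7 m/s


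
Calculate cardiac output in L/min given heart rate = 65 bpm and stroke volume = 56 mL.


CO = HR * SV
CO = 65 * 56 / 1000
CO = 3.64 L/min


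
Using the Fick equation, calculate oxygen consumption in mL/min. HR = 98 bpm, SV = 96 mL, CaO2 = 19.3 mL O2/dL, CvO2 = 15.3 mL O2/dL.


CO = HR*SV = 98*96/1000 = 9.408 L/min
a-v O2 diff = 19.3 - 15.3 = 4 mL/dL
VO2 = CO * (CaO2-CvO2) * 10 dL/L
VO2 = 9.408 * 4 * 10
VO2 = 376.3 mL/min


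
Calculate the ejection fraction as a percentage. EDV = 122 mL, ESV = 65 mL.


SV = EDV - ESV = 122 - 65 = 57 mL
EF = SV/EDV * 100 = 57/122 * 100
EF = 46.72%


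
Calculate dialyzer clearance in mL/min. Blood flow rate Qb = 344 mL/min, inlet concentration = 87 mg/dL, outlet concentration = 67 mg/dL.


K = Qb * (Cb_in - Cb_out) / Cb_in
K = 344 * (87 - 67) / 87
K = 79.08 mL/min


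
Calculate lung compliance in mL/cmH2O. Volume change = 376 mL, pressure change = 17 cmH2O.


C = dV / dP
C = 376 / 17
C = 22.12 mL/cmH2O


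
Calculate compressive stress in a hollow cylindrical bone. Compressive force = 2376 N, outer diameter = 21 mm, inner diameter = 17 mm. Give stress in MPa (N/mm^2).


A = pi*(r_o^2 - r_i^2)
r_o = 10.5 mm, r_i = 8.5 mm
A = 119.381 mm^2
sigma = F/A = 2376 / 119.381
sigma = 19.9 MPa


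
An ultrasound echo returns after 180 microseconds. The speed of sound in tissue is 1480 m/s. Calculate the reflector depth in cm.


depth = c * t / 2
t = 180 us = 1.8000e-04 s
depth = 1480 * 1.8000e-04 / 2
depth = 0.1332 m = 13.32 cm


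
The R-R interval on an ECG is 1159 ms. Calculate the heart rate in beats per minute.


HR = 60 / RR_interval(s)
RR = 1159 ms = 1.159 s
HR = 60 / 1.159 = 51.77 bpm


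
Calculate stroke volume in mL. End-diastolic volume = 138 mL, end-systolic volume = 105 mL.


SV = EDV - ESV
SV = 138 - 105
SV = 33 mL
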